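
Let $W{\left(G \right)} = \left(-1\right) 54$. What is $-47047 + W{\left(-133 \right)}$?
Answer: $-47101$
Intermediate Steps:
$W{\left(G \right)} = -54$
$-47047 + W{\left(-133 \right)} = -47047 - 54 = -47101$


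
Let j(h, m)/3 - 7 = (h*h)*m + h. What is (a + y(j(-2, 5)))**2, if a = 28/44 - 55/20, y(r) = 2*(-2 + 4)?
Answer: 6889/1936 ≈ 3.5584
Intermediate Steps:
j(h, m) = 21 + 3*h + 3*m*h**2 (j(h, m) = 21 + 3*((h*h)*m + h) = 21 + 3*(h**2*m + h) = 21 + 3*(m*h**2 + h) = 21 + 3*(h + m*h**2) = 21 + (3*h + 3*m*h**2) = 21 + 3*h + 3*m*h**2)
y(r) = 4 (y(r) = 2*2 = 4)
a = -93/44 (a = 28*(1/44) - 55*1/20 = 7/11 - 11/4 = -93/44 ≈ -2.1136)
(a + y(j(-2, 5)))**2 = (-93/44 + 4)**2 = (83/44)**2 = 6889/1936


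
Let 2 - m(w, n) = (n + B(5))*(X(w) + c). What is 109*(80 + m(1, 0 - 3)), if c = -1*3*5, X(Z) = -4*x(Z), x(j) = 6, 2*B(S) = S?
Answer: 13625/2 ≈ 6812.5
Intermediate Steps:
B(S) = S/2
X(Z) = -24 (X(Z) = -4*6 = -24)
c = -15 (c = -3*5 = -15)
m(w, n) = 199/2 + 39*n (m(w, n) = 2 - (n + (½)*5)*(-24 - 15) = 2 - (n + 5/2)*(-39) = 2 - (5/2 + n)*(-39) = 2 - (-195/2 - 39*n) = 2 + (195/2 + 39*n) = 199/2 + 39*n)
109*(80 + m(1, 0 - 3)) = 109*(80 + (199/2 + 39*(0 - 3))) = 109*(80 + (199/2 + 39*(-3))) = 109*(80 + (199/2 - 117)) = 109*(80 - 35/2) = 109*(125/2) = 13625/2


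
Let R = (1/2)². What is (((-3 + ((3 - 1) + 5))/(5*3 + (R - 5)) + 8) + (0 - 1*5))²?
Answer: 19321/1681 ≈ 11.494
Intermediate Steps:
R = ¼ (R = (½)² = ¼ ≈ 0.25000)
(((-3 + ((3 - 1) + 5))/(5*3 + (R - 5)) + 8) + (0 - 1*5))² = (((-3 + ((3 - 1) + 5))/(5*3 + (¼ - 5)) + 8) + (0 - 1*5))² = (((-3 + (2 + 5))/(15 - 19/4) + 8) + (0 - 5))² = (((-3 + 7)/(41/4) + 8) - 5)² = ((4*(4/41) + 8) - 5)² = ((16/41 + 8) - 5)² = (344/41 - 5)² = (139/41)² = 19321/1681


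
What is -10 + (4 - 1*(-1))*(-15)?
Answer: -85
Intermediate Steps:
-10 + (4 - 1*(-1))*(-15) = -10 + (4 + 1)*(-15) = -10 + 5*(-15) = -10 - 75 = -85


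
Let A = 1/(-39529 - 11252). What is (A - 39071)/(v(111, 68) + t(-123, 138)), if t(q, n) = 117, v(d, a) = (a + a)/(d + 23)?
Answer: -132932318284/401525367 ≈ -331.07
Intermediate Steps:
v(d, a) = 2*a/(23 + d) (v(d, a) = (2*a)/(23 + d) = 2*a/(23 + d))
A = -1/50781 (A = 1/(-50781) = -1/50781 ≈ -1.9692e-5)
(A - 39071)/(v(111, 68) + t(-123, 138)) = (-1/50781 - 39071)/(2*68/(23 + 111) + 117) = -1984064452/(50781*(2*68/134 + 117)) = -1984064452/(50781*(2*68*(1/134) + 117)) = -1984064452/(50781*(68/67 + 117)) = -1984064452/(50781*7907/67) = -1984064452/50781*67/7907 = -132932318284/401525367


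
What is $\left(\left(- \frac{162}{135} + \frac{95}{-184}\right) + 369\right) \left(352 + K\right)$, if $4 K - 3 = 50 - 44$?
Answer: $\frac{478805717}{3680} \approx 1.3011 \cdot 10^{5}$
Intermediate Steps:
$K = \frac{9}{4}$ ($K = \frac{3}{4} + \frac{50 - 44}{4} = \frac{3}{4} + \frac{1}{4} \cdot 6 = \frac{3}{4} + \frac{3}{2} = \frac{9}{4} \approx 2.25$)
$\left(\left(- \frac{162}{135} + \frac{95}{-184}\right) + 369\right) \left(352 + K\right) = \left(\left(- \frac{162}{135} + \frac{95}{-184}\right) + 369\right) \left(352 + \frac{9}{4}\right) = \left(\left(\left(-162\right) \frac{1}{135} + 95 \left(- \frac{1}{184}\right)\right) + 369\right) \frac{1417}{4} = \left(\left(- \frac{6}{5} - \frac{95}{184}\right) + 369\right) \frac{1417}{4} = \left(- \frac{1579}{920} + 369\right) \frac{1417}{4} = \frac{337901}{920} \cdot \frac{1417}{4} = \frac{478805717}{3680}$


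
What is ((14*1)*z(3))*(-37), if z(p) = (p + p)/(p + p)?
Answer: -518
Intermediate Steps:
z(p) = 1 (z(p) = (2*p)/((2*p)) = (2*p)*(1/(2*p)) = 1)
((14*1)*z(3))*(-37) = ((14*1)*1)*(-37) = (14*1)*(-37) = 14*(-37) = -518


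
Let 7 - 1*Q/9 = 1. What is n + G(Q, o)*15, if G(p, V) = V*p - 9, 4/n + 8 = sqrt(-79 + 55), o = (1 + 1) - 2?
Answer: -1489/11 - I*sqrt(6)/11 ≈ -135.36 - 0.22268*I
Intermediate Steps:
o = 0 (o = 2 - 2 = 0)
Q = 54 (Q = 63 - 9*1 = 63 - 9 = 54)
n = 4/(-8 + 2*I*sqrt(6)) (n = 4/(-8 + sqrt(-79 + 55)) = 4/(-8 + sqrt(-24)) = 4/(-8 + 2*I*sqrt(6)) ≈ -0.36364 - 0.22268*I)
G(p, V) = -9 + V*p
n + G(Q, o)*15 = (-4/11 - I*sqrt(6)/11) + (-9 + 0*54)*15 = (-4/11 - I*sqrt(6)/11) + (-9 + 0)*15 = (-4/11 - I*sqrt(6)/11) - 9*15 = (-4/11 - I*sqrt(6)/11) - 135 = -1489/11 - I*sqrt(6)/11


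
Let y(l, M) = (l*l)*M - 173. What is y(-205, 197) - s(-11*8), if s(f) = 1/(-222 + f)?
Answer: 2566413121/310 ≈ 8.2788e+6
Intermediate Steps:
y(l, M) = -173 + M*l**2 (y(l, M) = l**2*M - 173 = M*l**2 - 173 = -173 + M*l**2)
y(-205, 197) - s(-11*8) = (-173 + 197*(-205)**2) - 1/(-222 - 11*8) = (-173 + 197*42025) - 1/(-222 - 88) = (-173 + 8278925) - 1/(-310) = 8278752 - 1*(-1/310) = 8278752 + 1/310 = 2566413121/310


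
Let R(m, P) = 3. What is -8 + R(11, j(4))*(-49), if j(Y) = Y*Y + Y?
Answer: -155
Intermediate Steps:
j(Y) = Y + Y**2 (j(Y) = Y**2 + Y = Y + Y**2)
-8 + R(11, j(4))*(-49) = -8 + 3*(-49) = -8 - 147 = -155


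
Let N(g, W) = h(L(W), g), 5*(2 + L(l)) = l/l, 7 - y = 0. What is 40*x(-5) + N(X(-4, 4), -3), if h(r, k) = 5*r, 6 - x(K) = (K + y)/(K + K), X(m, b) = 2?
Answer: 239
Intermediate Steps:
y = 7 (y = 7 - 1*0 = 7 + 0 = 7)
L(l) = -9/5 (L(l) = -2 + (l/l)/5 = -2 + (⅕)*1 = -2 + ⅕ = -9/5)
x(K) = 6 - (7 + K)/(2*K) (x(K) = 6 - (K + 7)/(K + K) = 6 - (7 + K)/(2*K))
N(g, W) = -9 (N(g, W) = 5*(-9/5) = -9)
40*x(-5) + N(X(-4, 4), -3) = 40*((½)*(-7 + 11*(-5))/(-5)) - 9 = 40*((½)*(-⅕)*(-7 - 55)) - 9 = 40*((½)*(-⅕)*(-62)) - 9 = 40*(31/5) - 9 = 248 - 9 = 239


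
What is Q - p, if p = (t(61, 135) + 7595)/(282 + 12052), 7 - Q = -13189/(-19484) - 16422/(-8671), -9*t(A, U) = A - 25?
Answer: 172760210855/45299501156 ≈ 3.8137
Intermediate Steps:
t(A, U) = 25/9 - A/9 (t(A, U) = -(A - 25)/9 = -(-25 + A)/9 = 25/9 - A/9)
Q = 32534447/7345468 (Q = 7 - (-13189/(-19484) - 16422/(-8671)) = 7 - (-13189*(-1/19484) - 16422*(-1/8671)) = 7 - (13189/19484 + 714/377) = 7 - 1*18883829/7345468 = 7 - 18883829/7345468 = 32534447/7345468 ≈ 4.4292)
p = 7591/12334 (p = ((25/9 - 1/9*61) + 7595)/(282 + 12052) = ((25/9 - 61/9) + 7595)/12334 = (-4 + 7595)*(1/12334) = 7591*(1/12334) = 7591/12334 ≈ 0.61545)
Q - p = 32534447/7345468 - 1*7591/12334 = 32534447/7345468 - 7591/12334 = 172760210855/45299501156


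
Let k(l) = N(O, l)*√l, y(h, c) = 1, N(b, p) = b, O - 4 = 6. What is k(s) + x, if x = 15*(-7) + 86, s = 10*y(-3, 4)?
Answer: -19 + 10*√10 ≈ 12.623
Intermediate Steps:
O = 10 (O = 4 + 6 = 10)
s = 10 (s = 10*1 = 10)
x = -19 (x = -105 + 86 = -19)
k(l) = 10*√l
k(s) + x = 10*√10 - 19 = -19 + 10*√10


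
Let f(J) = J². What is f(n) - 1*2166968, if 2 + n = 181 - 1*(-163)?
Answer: -2050004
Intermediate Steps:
n = 342 (n = -2 + (181 - 1*(-163)) = -2 + (181 + 163) = -2 + 344 = 342)
f(n) - 1*2166968 = 342² - 1*2166968 = 116964 - 2166968 = -2050004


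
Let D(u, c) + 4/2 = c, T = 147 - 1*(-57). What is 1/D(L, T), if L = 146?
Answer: 1/202 ≈ 0.0049505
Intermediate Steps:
T = 204 (T = 147 + 57 = 204)
D(u, c) = -2 + c
1/D(L, T) = 1/(-2 + 204) = 1/202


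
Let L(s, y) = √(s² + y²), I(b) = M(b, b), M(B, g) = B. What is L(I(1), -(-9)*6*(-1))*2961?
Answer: 2961*√2917 ≈ 1.5992e+5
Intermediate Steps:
I(b) = b
L(I(1), -(-9)*6*(-1))*2961 = √(1² + (-(-9)*6*(-1))²)*2961 = √(1 + (-3*(-18)*(-1))²)*2961 = √(1 + (54*(-1))²)*2961 = √(1 + (-54)²)*2961 = √(1 + 2916)*2961 = √2917*2961 = 2961*√2917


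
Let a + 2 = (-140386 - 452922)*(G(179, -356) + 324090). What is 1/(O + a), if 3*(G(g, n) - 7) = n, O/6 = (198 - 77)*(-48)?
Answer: -3/576656915530 ≈ -5.2024e-12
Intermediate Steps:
O = -34848 (O = 6*((198 - 77)*(-48)) = 6*(121*(-48)) = 6*(-5808) = -34848)
G(g, n) = 7 + n/3
a = -576656810986/3 (a = -2 + (-140386 - 452922)*((7 + (⅓)*(-356)) + 324090) = -2 - 593308*((7 - 356/3) + 324090) = -2 - 593308*(-335/3 + 324090) = -2 - 593308*971935/3 = -2 - 576656810980/3 = -576656810986/3 ≈ -1.9222e+11)
1/(O + a) = 1/(-34848 - 576656810986/3) = 1/(-576656915530/3) = -3/576656915530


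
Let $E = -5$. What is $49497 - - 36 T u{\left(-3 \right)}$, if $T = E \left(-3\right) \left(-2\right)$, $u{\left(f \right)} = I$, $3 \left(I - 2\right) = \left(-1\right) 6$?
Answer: $49497$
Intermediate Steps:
$I = 0$ ($I = 2 + \frac{\left(-1\right) 6}{3} = 2 + \frac{1}{3} \left(-6\right) = 2 - 2 = 0$)
$u{\left(f \right)} = 0$
$T = -30$ ($T = \left(-5\right) \left(-3\right) \left(-2\right) = 15 \left(-2\right) = -30$)
$49497 - - 36 T u{\left(-3 \right)} = 49497 - \left(-36\right) \left(-30\right) 0 = 49497 - 1080 \cdot 0 = 49497 - 0 = 49497 + 0 = 49497$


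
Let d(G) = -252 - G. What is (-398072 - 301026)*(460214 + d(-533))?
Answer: -321931133510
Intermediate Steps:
(-398072 - 301026)*(460214 + d(-533)) = (-398072 - 301026)*(460214 + (-252 - 1*(-533))) = -699098*(460214 + (-252 + 533)) = -699098*(460214 + 281) = -699098*460495 = -321931133510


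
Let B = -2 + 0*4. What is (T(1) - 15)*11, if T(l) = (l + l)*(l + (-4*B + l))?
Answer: 55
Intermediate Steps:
B = -2 (B = -2 + 0 = -2)
T(l) = 2*l*(8 + 2*l) (T(l) = (l + l)*(l + (-4*(-2) + l)) = (2*l)*(l + (8 + l)) = (2*l)*(8 + 2*l) = 2*l*(8 + 2*l))
(T(1) - 15)*11 = (4*1*(4 + 1) - 15)*11 = (4*1*5 - 15)*11 = (20 - 15)*11 = 5*11 = 55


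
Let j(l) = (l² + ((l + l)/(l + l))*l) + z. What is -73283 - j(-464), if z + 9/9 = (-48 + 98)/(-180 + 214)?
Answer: -4897963/17 ≈ -2.8812e+5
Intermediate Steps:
z = 8/17 (z = -1 + (-48 + 98)/(-180 + 214) = -1 + 50/34 = -1 + 50*(1/34) = -1 + 25/17 = 8/17 ≈ 0.47059)
j(l) = 8/17 + l + l² (j(l) = (l² + ((l + l)/(l + l))*l) + 8/17 = (l² + ((2*l)/((2*l)))*l) + 8/17 = (l² + ((2*l)*(1/(2*l)))*l) + 8/17 = (l² + 1*l) + 8/17 = (l² + l) + 8/17 = (l + l²) + 8/17 = 8/17 + l + l²)
-73283 - j(-464) = -73283 - (8/17 - 464 + (-464)²) = -73283 - (8/17 - 464 + 215296) = -73283 - 1*3652152/17 = -73283 - 3652152/17 = -4897963/17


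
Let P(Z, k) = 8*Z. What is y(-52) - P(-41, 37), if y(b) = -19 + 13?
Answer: 322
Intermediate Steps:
y(b) = -6
y(-52) - P(-41, 37) = -6 - 8*(-41) = -6 - 1*(-328) = -6 + 328 = 322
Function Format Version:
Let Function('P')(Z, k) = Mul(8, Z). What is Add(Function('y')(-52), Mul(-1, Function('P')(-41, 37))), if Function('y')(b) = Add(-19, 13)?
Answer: 322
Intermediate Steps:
Function('y')(b) = -6
Add(Function('y')(-52), Mul(-1, Function('P')(-41, 37))) = Add(-6, Mul(-1, Mul(8, -41))) = Add(-6, Mul(-1, -328)) = Add(-6, 328) = 322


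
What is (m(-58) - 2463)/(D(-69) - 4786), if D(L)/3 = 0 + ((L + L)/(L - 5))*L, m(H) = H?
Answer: 93277/191365 ≈ 0.48743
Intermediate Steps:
D(L) = 6*L**2/(-5 + L) (D(L) = 3*(0 + ((L + L)/(L - 5))*L) = 3*(0 + ((2*L)/(-5 + L))*L) = 3*(0 + (2*L/(-5 + L))*L) = 3*(0 + 2*L**2/(-5 + L)) = 3*(2*L**2/(-5 + L)) = 6*L**2/(-5 + L))
(m(-58) - 2463)/(D(-69) - 4786) = (-58 - 2463)/(6*(-69)**2/(-5 - 69) - 4786) = -2521/(6*4761/(-74) - 4786) = -2521/(6*4761*(-1/74) - 4786) = -2521/(-14283/37 - 4786) = -2521/(-191365/37) = -2521*(-37/191365) = 93277/191365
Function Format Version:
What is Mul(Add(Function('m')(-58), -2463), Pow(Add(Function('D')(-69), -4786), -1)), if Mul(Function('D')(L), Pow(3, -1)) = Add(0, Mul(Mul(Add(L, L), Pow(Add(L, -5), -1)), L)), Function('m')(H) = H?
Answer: Rational(93277, 191365) ≈ 0.48743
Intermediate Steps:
Function('D')(L) = Mul(6, Pow(L, 2), Pow(Add(-5, L), -1)) (Function('D')(L) = Mul(3, Add(0, Mul(Mul(Add(L, L), Pow(Add(L, -5), -1)), L))) = Mul(3, Add(0, Mul(Mul(Mul(2, L), Pow(Add(-5, L), -1)), L))) = Mul(3, Add(0, Mul(Mul(2, L, Pow(Add(-5, L), -1)), L))) = Mul(3, Add(0, Mul(2, Pow(L, 2), Pow(Add(-5, L), -1)))) = Mul(3, Mul(2, Pow(L, 2), Pow(Add(-5, L), -1))) = Mul(6, Pow(L, 2), Pow(Add(-5, L), -1)))
Mul(Add(Function('m')(-58), -2463), Pow(Add(Function('D')(-69), -4786), -1)) = Mul(Add(-58, -2463), Pow(Add(Mul(6, Pow(-69, 2), Pow(Add(-5, -69), -1)), -4786), -1)) = Mul(-2521, Pow(Add(Mul(6, 4761, Pow(-74, -1)), -4786), -1)) = Mul(-2521, Pow(Add(Mul(6, 4761, Rational(-1, 74)), -4786), -1)) = Mul(-2521, Pow(Add(Rational(-14283, 37), -4786), -1)) = Mul(-2521, Pow(Rational(-191365, 37), -1)) = Mul(-2521, Rational(-37, 191365)) = Rational(93277, 191365)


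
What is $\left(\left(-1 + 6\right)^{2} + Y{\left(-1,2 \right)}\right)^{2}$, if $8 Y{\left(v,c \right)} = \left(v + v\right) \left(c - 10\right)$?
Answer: $729$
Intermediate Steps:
$Y{\left(v,c \right)} = \frac{v \left(-10 + c\right)}{4}$ ($Y{\left(v,c \right)} = \frac{\left(v + v\right) \left(c - 10\right)}{8} = \frac{2 v \left(-10 + c\right)}{8} = \frac{v \left(-10 + c\right)}{4}$)
$\left(\left(-1 + 6\right)^{2} + Y{\left(-1,2 \right)}\right)^{2} = \left(\left(-1 + 6\right)^{2} + \frac{1}{4} \left(-1\right) \left(-10 + 2\right)\right)^{2} = \left(5^{2} + \frac{1}{4} \left(-1\right) \left(-8\right)\right)^{2} = \left(25 + 2\right)^{2} = 27^{2} = 729$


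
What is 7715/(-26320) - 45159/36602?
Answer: -147096931/96336464 ≈ -1.5269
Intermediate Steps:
7715/(-26320) - 45159/36602 = 7715*(-1/26320) - 45159*1/36602 = -1543/5264 - 45159/36602 = -147096931/96336464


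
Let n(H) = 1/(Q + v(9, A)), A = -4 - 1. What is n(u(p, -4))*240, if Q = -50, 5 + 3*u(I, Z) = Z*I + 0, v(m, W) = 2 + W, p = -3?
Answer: -240/53 ≈ -4.5283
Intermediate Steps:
A = -5
u(I, Z) = -5/3 + I*Z/3 (u(I, Z) = -5/3 + (Z*I + 0)/3 = -5/3 + (I*Z + 0)/3 = -5/3 + (I*Z)/3 = -5/3 + I*Z/3)
n(H) = -1/53 (n(H) = 1/(-50 + (2 - 5)) = 1/(-50 - 3) = 1/(-53) = -1/53)
n(u(p, -4))*240 = -1/53*240 = -240/53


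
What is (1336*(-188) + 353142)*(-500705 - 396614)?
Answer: -91503207706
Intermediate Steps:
(1336*(-188) + 353142)*(-500705 - 396614) = (-251168 + 353142)*(-897319) = 101974*(-897319) = -91503207706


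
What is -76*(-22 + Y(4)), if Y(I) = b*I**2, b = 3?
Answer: -1976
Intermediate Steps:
Y(I) = 3*I**2
-76*(-22 + Y(4)) = -76*(-22 + 3*4**2) = -76*(-22 + 3*16) = -76*(-22 + 48) = -76*26 = -1976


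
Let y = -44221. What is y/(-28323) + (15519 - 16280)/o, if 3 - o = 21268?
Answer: 961913368/602288595 ≈ 1.5971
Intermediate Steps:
o = -21265 (o = 3 - 1*21268 = 3 - 21268 = -21265)
y/(-28323) + (15519 - 16280)/o = -44221/(-28323) + (15519 - 16280)/(-21265) = -44221*(-1/28323) - 761*(-1/21265) = 44221/28323 + 761/21265 = 961913368/602288595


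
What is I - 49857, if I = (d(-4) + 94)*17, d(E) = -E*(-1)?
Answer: -48327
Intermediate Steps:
d(E) = E
I = 1530 (I = (-4 + 94)*17 = 90*17 = 1530)
I - 49857 = 1530 - 49857 = -48327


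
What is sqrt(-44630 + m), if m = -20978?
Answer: 2*I*sqrt(16402) ≈ 256.14*I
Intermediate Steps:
sqrt(-44630 + m) = sqrt(-44630 - 20978) = sqrt(-65608) = 2*I*sqrt(16402)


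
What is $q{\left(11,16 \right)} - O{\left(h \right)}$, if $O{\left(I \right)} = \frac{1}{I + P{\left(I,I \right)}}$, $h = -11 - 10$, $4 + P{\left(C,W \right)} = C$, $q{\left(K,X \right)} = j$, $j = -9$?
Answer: $- \frac{413}{46} \approx -8.9783$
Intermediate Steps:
$q{\left(K,X \right)} = -9$
$P{\left(C,W \right)} = -4 + C$
$h = -21$ ($h = -11 - 10 = -21$)
$O{\left(I \right)} = \frac{1}{-4 + 2 I}$ ($O{\left(I \right)} = \frac{1}{I + \left(-4 + I\right)} = \frac{1}{-4 + 2 I}$)
$q{\left(11,16 \right)} - O{\left(h \right)} = -9 - \frac{1}{2 \left(-2 - 21\right)} = -9 - \frac{1}{2 \left(-23\right)} = -9 - \frac{1}{2} \left(- \frac{1}{23}\right) = -9 - - \frac{1}{46} = -9 + \frac{1}{46} = - \frac{413}{46}$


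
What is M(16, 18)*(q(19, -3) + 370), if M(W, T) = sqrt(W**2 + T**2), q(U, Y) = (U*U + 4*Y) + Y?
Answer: 1432*sqrt(145) ≈ 17244.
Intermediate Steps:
q(U, Y) = U**2 + 5*Y (q(U, Y) = (U**2 + 4*Y) + Y = U**2 + 5*Y)
M(W, T) = sqrt(T**2 + W**2)
M(16, 18)*(q(19, -3) + 370) = sqrt(18**2 + 16**2)*((19**2 + 5*(-3)) + 370) = sqrt(324 + 256)*((361 - 15) + 370) = sqrt(580)*(346 + 370) = (2*sqrt(145))*716 = 1432*sqrt(145)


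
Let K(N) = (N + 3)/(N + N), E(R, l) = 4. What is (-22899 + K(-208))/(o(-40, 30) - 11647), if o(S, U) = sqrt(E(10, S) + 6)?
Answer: 110946748013/56431481184 + 9525779*sqrt(10)/56431481184 ≈ 1.9666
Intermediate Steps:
o(S, U) = sqrt(10) (o(S, U) = sqrt(4 + 6) = sqrt(10))
K(N) = (3 + N)/(2*N) (K(N) = (3 + N)/((2*N)) = (3 + N)*(1/(2*N)) = (3 + N)/(2*N))
(-22899 + K(-208))/(o(-40, 30) - 11647) = (-22899 + (1/2)*(3 - 208)/(-208))/(sqrt(10) - 11647) = (-22899 + (1/2)*(-1/208)*(-205))/(-11647 + sqrt(10)) = (-22899 + 205/416)/(-11647 + sqrt(10)) = -9525779/(416*(-11647 + sqrt(10)))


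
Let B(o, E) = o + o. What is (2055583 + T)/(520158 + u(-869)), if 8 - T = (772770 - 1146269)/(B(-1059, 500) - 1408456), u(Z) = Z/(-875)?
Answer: 2537117490018125/642007407644306 ≈ 3.9519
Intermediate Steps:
B(o, E) = 2*o
u(Z) = -Z/875 (u(Z) = Z*(-1/875) = -Z/875)
T = 10911093/1410574 (T = 8 - (772770 - 1146269)/(2*(-1059) - 1408456) = 8 - (-373499)/(-2118 - 1408456) = 8 - (-373499)/(-1410574) = 8 - (-373499)*(-1)/1410574 = 8 - 1*373499/1410574 = 8 - 373499/1410574 = 10911093/1410574 ≈ 7.7352)
(2055583 + T)/(520158 + u(-869)) = (2055583 + 10911093/1410574)/(520158 - 1/875*(-869)) = 2899562845735/(1410574*(520158 + 869/875)) = 2899562845735/(1410574*(455139119/875)) = (2899562845735/1410574)*(875/455139119) = 2537117490018125/642007407644306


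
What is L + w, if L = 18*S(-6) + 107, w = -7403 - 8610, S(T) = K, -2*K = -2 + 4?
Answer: -15924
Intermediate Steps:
K = -1 (K = -(-2 + 4)/2 = -½*2 = -1)
S(T) = -1
w = -16013
L = 89 (L = 18*(-1) + 107 = -18 + 107 = 89)
L + w = 89 - 16013 = -15924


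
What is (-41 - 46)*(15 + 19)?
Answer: -2958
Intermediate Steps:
(-41 - 46)*(15 + 19) = -87*34 = -2958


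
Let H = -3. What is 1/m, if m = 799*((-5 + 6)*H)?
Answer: -1/2397 ≈ -0.00041719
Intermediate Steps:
m = -2397 (m = 799*((-5 + 6)*(-3)) = 799*(1*(-3)) = 799*(-3) = -2397)
1/m = 1/(-2397) = -1/2397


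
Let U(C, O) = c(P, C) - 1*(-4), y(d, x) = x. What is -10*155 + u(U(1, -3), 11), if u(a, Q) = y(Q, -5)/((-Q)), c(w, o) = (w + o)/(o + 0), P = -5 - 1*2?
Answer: -17045/11 ≈ -1549.5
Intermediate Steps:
P = -7 (P = -5 - 2 = -7)
c(w, o) = (o + w)/o
U(C, O) = 4 + (-7 + C)/C (U(C, O) = (C - 7)/C - 1*(-4) = (-7 + C)/C + 4 = 4 + (-7 + C)/C)
u(a, Q) = 5/Q (u(a, Q) = -5*(-1/Q) = -(-5)/Q = 5/Q)
-10*155 + u(U(1, -3), 11) = -10*155 + 5/11 = -1550 + 5*(1/11) = -1550 + 5/11 = -17045/11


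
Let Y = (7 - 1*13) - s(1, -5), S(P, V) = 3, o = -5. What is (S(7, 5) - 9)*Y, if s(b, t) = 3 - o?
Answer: 84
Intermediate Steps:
s(b, t) = 8 (s(b, t) = 3 - 1*(-5) = 3 + 5 = 8)
Y = -14 (Y = (7 - 1*13) - 1*8 = (7 - 13) - 8 = -6 - 8 = -14)
(S(7, 5) - 9)*Y = (3 - 9)*(-14) = -6*(-14) = 84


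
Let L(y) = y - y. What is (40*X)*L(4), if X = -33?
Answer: 0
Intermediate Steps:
L(y) = 0
(40*X)*L(4) = (40*(-33))*0 = -1320*0 = 0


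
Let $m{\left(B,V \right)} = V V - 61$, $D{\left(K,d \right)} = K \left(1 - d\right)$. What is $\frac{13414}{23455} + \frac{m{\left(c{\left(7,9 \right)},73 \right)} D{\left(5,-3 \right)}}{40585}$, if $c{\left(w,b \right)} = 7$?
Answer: $\frac{603125198}{190384235} \approx 3.1679$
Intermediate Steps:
$m{\left(B,V \right)} = -61 + V^{2}$ ($m{\left(B,V \right)} = V^{2} - 61 = -61 + V^{2}$)
$\frac{13414}{23455} + \frac{m{\left(c{\left(7,9 \right)},73 \right)} D{\left(5,-3 \right)}}{40585} = \frac{13414}{23455} + \frac{\left(-61 + 73^{2}\right) 5 \left(1 - -3\right)}{40585} = 13414 \cdot \frac{1}{23455} + \left(-61 + 5329\right) 5 \left(1 + 3\right) \frac{1}{40585} = \frac{13414}{23455} + 5268 \cdot 5 \cdot 4 \cdot \frac{1}{40585} = \frac{13414}{23455} + 5268 \cdot 20 \cdot \frac{1}{40585} = \frac{13414}{23455} + 105360 \cdot \frac{1}{40585} = \frac{13414}{23455} + \frac{21072}{8117} = \frac{603125198}{190384235}$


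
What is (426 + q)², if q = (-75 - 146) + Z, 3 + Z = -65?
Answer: 18769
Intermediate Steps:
Z = -68 (Z = -3 - 65 = -68)
q = -289 (q = (-75 - 146) - 68 = -221 - 68 = -289)
(426 + q)² = (426 - 289)² = 137² = 18769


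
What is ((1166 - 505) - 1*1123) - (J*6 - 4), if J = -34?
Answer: -254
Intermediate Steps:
((1166 - 505) - 1*1123) - (J*6 - 4) = ((1166 - 505) - 1*1123) - (-34*6 - 4) = (661 - 1123) - (-204 - 4) = -462 - 1*(-208) = -462 + 208 = -254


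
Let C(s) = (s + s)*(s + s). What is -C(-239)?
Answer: -228484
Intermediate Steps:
C(s) = 4*s² (C(s) = (2*s)*(2*s) = 4*s²)
-C(-239) = -4*(-239)² = -4*57121 = -1*228484 = -228484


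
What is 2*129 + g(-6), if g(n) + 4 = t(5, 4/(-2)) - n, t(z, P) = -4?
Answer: 256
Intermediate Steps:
g(n) = -8 - n (g(n) = -4 + (-4 - n) = -8 - n)
2*129 + g(-6) = 2*129 + (-8 - 1*(-6)) = 258 + (-8 + 6) = 258 - 2 = 256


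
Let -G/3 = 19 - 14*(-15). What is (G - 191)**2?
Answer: 770884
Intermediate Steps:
G = -687 (G = -3*(19 - 14*(-15)) = -3*(19 + 210) = -3*229 = -687)
(G - 191)**2 = (-687 - 191)**2 = (-878)**2 = 770884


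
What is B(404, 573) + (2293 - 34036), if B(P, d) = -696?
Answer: -32439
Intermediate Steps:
B(404, 573) + (2293 - 34036) = -696 + (2293 - 34036) = -696 - 31743 = -32439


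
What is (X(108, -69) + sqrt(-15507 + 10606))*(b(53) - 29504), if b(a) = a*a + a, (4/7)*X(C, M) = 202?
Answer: -9417947 - 346346*I*sqrt(29) ≈ -9.418e+6 - 1.8651e+6*I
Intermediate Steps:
X(C, M) = 707/2 (X(C, M) = (7/4)*202 = 707/2)
b(a) = a + a**2 (b(a) = a**2 + a = a + a**2)
(X(108, -69) + sqrt(-15507 + 10606))*(b(53) - 29504) = (707/2 + sqrt(-15507 + 10606))*(53*(1 + 53) - 29504) = (707/2 + sqrt(-4901))*(53*54 - 29504) = (707/2 + 13*I*sqrt(29))*(2862 - 29504) = (707/2 + 13*I*sqrt(29))*(-26642) = -9417947 - 346346*I*sqrt(29)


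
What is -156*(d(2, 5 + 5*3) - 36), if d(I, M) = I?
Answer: 5304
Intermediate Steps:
-156*(d(2, 5 + 5*3) - 36) = -156*(2 - 36) = -156*(-34) = 5304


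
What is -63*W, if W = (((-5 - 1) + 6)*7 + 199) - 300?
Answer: 6363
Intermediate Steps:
W = -101 (W = ((-6 + 6)*7 + 199) - 300 = (0*7 + 199) - 300 = (0 + 199) - 300 = 199 - 300 = -101)
-63*W = -63*(-101) = 6363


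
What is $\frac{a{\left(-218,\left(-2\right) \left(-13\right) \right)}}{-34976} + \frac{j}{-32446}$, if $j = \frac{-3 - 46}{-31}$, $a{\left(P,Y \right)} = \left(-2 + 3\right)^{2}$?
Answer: $- \frac{1359825}{17589885088} \approx -7.7307 \cdot 10^{-5}$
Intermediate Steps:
$a{\left(P,Y \right)} = 1$ ($a{\left(P,Y \right)} = 1^{2} = 1$)
$j = \frac{49}{31}$ ($j = \left(- \frac{1}{31}\right) \left(-49\right) = \frac{49}{31} \approx 1.5806$)
$\frac{a{\left(-218,\left(-2\right) \left(-13\right) \right)}}{-34976} + \frac{j}{-32446} = 1 \frac{1}{-34976} + \frac{49}{31 \left(-32446\right)} = 1 \left(- \frac{1}{34976}\right) + \frac{49}{31} \left(- \frac{1}{32446}\right) = - \frac{1}{34976} - \frac{49}{1005826} = - \frac{1359825}{17589885088}$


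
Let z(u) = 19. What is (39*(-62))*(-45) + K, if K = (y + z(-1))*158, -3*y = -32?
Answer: 340492/3 ≈ 1.1350e+5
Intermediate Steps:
y = 32/3 (y = -⅓*(-32) = 32/3 ≈ 10.667)
K = 14062/3 (K = (32/3 + 19)*158 = (89/3)*158 = 14062/3 ≈ 4687.3)
(39*(-62))*(-45) + K = (39*(-62))*(-45) + 14062/3 = -2418*(-45) + 14062/3 = 108810 + 14062/3 = 340492/3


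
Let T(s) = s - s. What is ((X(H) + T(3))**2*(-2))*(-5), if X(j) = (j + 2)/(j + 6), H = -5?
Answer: 90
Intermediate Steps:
X(j) = (2 + j)/(6 + j)
T(s) = 0
((X(H) + T(3))**2*(-2))*(-5) = (((2 - 5)/(6 - 5) + 0)**2*(-2))*(-5) = ((-3/1 + 0)**2*(-2))*(-5) = ((1*(-3) + 0)**2*(-2))*(-5) = ((-3 + 0)**2*(-2))*(-5) = ((-3)**2*(-2))*(-5) = (9*(-2))*(-5) = -18*(-5) = 90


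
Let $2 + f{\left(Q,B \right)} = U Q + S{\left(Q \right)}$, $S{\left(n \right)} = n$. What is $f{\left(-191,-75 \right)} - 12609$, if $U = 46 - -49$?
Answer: $-30947$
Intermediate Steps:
$U = 95$ ($U = 46 + 49 = 95$)
$f{\left(Q,B \right)} = -2 + 96 Q$ ($f{\left(Q,B \right)} = -2 + \left(95 Q + Q\right) = -2 + 96 Q$)
$f{\left(-191,-75 \right)} - 12609 = \left(-2 + 96 \left(-191\right)\right) - 12609 = \left(-2 - 18336\right) - 12609 = -18338 - 12609 = -30947$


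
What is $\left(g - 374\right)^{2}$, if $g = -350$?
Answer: $524176$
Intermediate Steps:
$\left(g - 374\right)^{2} = \left(-350 - 374\right)^{2} = \left(-724\right)^{2} = 524176$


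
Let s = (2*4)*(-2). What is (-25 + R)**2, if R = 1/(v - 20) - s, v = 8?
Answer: 11881/144 ≈ 82.507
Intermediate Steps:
s = -16 (s = 8*(-2) = -16)
R = 191/12 (R = 1/(8 - 20) - 1*(-16) = 1/(-12) + 16 = -1/12 + 16 = 191/12 ≈ 15.917)
(-25 + R)**2 = (-25 + 191/12)**2 = (-109/12)**2 = 11881/144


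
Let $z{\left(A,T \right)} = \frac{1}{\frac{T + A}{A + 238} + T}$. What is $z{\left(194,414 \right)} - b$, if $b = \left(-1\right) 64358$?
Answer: $\frac{721839355}{11216} \approx 64358.0$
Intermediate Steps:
$z{\left(A,T \right)} = \frac{1}{T + \frac{A + T}{238 + A}}$ ($z{\left(A,T \right)} = \frac{1}{\frac{A + T}{238 + A} + T} = \frac{1}{T + \frac{A + T}{238 + A}}$)
$b = -64358$
$z{\left(194,414 \right)} - b = \frac{238 + 194}{194 + 239 \cdot 414 + 194 \cdot 414} - -64358 = \frac{1}{194 + 98946 + 80316} \cdot 432 + 64358 = \frac{1}{179456} \cdot 432 + 64358 = \frac{27}{11216} + 64358 = \frac{721839355}{11216}$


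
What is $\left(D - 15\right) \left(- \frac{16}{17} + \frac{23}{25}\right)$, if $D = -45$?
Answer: $\frac{108}{85} \approx 1.2706$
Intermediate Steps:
$\left(D - 15\right) \left(- \frac{16}{17} + \frac{23}{25}\right) = \left(-45 - 15\right) \left(- \frac{16}{17} + \frac{23}{25}\right) = - 60 \left(\left(-16\right) \frac{1}{17} + 23 \cdot \frac{1}{25}\right) = - 60 \left(- \frac{16}{17} + \frac{23}{25}\right) = \left(-60\right) \left(- \frac{9}{425}\right) = \frac{108}{85}$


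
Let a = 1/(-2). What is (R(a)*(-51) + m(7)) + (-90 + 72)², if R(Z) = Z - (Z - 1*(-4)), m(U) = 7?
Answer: 535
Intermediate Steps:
a = -½ ≈ -0.50000
R(Z) = -4 (R(Z) = Z - (Z + 4) = Z - (4 + Z) = Z + (-4 - Z) = -4)
(R(a)*(-51) + m(7)) + (-90 + 72)² = (-4*(-51) + 7) + (-90 + 72)² = (204 + 7) + (-18)² = 211 + 324 = 535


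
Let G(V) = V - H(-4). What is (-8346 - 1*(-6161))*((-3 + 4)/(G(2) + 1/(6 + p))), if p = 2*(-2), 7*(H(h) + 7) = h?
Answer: -30590/141 ≈ -216.95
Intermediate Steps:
H(h) = -7 + h/7
G(V) = 53/7 + V (G(V) = V - (-7 + (⅐)*(-4)) = V - (-7 - 4/7) = V - 1*(-53/7) = V + 53/7 = 53/7 + V)
p = -4
(-8346 - 1*(-6161))*((-3 + 4)/(G(2) + 1/(6 + p))) = (-8346 - 1*(-6161))*((-3 + 4)/((53/7 + 2) + 1/(6 - 4))) = (-8346 + 6161)*(1/(67/7 + 1/2)) = -2185/(67/7 + ½) = -2185/141/14 = -2185*14/141 = -30590/141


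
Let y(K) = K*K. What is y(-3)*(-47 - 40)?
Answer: -783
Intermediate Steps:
y(K) = K**2
y(-3)*(-47 - 40) = (-3)**2*(-47 - 40) = 9*(-87) = -783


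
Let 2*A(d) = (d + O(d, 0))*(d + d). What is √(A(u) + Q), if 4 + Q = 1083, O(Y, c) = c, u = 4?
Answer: √1095 ≈ 33.091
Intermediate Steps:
Q = 1079 (Q = -4 + 1083 = 1079)
A(d) = d² (A(d) = ((d + 0)*(d + d))/2 = (d*(2*d))/2 = (2*d²)/2 = d²)
√(A(u) + Q) = √(4² + 1079) = √(16 + 1079) = √1095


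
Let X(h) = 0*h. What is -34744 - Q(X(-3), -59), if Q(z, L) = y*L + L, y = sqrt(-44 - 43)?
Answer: -34685 + 59*I*sqrt(87) ≈ -34685.0 + 550.32*I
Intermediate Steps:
X(h) = 0
y = I*sqrt(87) (y = sqrt(-87) = I*sqrt(87) ≈ 9.3274*I)
Q(z, L) = L + I*L*sqrt(87) (Q(z, L) = (I*sqrt(87))*L + L = I*L*sqrt(87) + L = L + I*L*sqrt(87))
-34744 - Q(X(-3), -59) = -34744 - (-59)*(1 + I*sqrt(87)) = -34744 - (-59 - 59*I*sqrt(87)) = -34744 + (59 + 59*I*sqrt(87)) = -34685 + 59*I*sqrt(87)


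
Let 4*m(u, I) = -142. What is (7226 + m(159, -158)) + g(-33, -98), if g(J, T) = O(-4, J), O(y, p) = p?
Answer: 14315/2 ≈ 7157.5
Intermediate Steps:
g(J, T) = J
m(u, I) = -71/2 (m(u, I) = (¼)*(-142) = -71/2)
(7226 + m(159, -158)) + g(-33, -98) = (7226 - 71/2) - 33 = 14381/2 - 33 = 14315/2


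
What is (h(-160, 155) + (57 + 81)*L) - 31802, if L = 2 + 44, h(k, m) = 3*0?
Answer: -25454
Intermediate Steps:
h(k, m) = 0
L = 46
(h(-160, 155) + (57 + 81)*L) - 31802 = (0 + (57 + 81)*46) - 31802 = (0 + 138*46) - 31802 = (0 + 6348) - 31802 = 6348 - 31802 = -25454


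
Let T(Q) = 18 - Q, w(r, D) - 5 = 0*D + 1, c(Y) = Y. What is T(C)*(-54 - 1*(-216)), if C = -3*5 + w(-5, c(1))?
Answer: 4374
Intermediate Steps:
w(r, D) = 6 (w(r, D) = 5 + (0*D + 1) = 5 + (0 + 1) = 5 + 1 = 6)
C = -9 (C = -3*5 + 6 = -15 + 6 = -9)
T(C)*(-54 - 1*(-216)) = (18 - 1*(-9))*(-54 - 1*(-216)) = (18 + 9)*(-54 + 216) = 27*162 = 4374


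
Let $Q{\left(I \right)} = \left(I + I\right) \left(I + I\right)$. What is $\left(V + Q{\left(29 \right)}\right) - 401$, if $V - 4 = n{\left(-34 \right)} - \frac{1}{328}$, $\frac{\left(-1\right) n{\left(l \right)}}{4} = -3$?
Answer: $\frac{977111}{328} \approx 2979.0$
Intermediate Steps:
$n{\left(l \right)} = 12$ ($n{\left(l \right)} = \left(-4\right) \left(-3\right) = 12$)
$Q{\left(I \right)} = 4 I^{2}$ ($Q{\left(I \right)} = 2 I 2 I = 4 I^{2}$)
$V = \frac{5247}{328}$ ($V = 4 + \left(12 - \frac{1}{328}\right) = 4 + \frac{3935}{328} = \frac{5247}{328} \approx 15.997$)
$\left(V + Q{\left(29 \right)}\right) - 401 = \left(\frac{5247}{328} + 4 \cdot 29^{2}\right) - 401 = \left(\frac{5247}{328} + 4 \cdot 841\right) - 401 = \left(\frac{5247}{328} + 3364\right) - 401 = \frac{1108639}{328} - 401 = \frac{977111}{328}$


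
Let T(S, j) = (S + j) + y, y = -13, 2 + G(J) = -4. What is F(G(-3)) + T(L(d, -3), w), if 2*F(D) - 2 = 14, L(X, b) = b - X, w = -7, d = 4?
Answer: -19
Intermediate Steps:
G(J) = -6 (G(J) = -2 - 4 = -6)
F(D) = 8 (F(D) = 1 + (1/2)*14 = 1 + 7 = 8)
T(S, j) = -13 + S + j (T(S, j) = (S + j) - 13 = -13 + S + j)
F(G(-3)) + T(L(d, -3), w) = 8 + (-13 + (-3 - 1*4) - 7) = 8 + (-13 + (-3 - 4) - 7) = 8 + (-13 - 7 - 7) = 8 - 27 = -19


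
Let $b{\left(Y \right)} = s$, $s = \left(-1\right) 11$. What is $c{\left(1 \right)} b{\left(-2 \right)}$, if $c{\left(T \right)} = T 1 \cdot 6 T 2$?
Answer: $-132$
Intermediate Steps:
$s = -11$
$b{\left(Y \right)} = -11$
$c{\left(T \right)} = 12 T^{2}$ ($c{\left(T \right)} = T 6 T 2 = 6 T^{2} \cdot 2 = 12 T^{2}$)
$c{\left(1 \right)} b{\left(-2 \right)} = 12 \cdot 1^{2} \left(-11\right) = 12 \cdot 1 \left(-11\right) = 12 \left(-11\right) = -132$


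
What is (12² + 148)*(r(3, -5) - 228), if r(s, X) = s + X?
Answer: -67160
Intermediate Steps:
r(s, X) = X + s
(12² + 148)*(r(3, -5) - 228) = (12² + 148)*((-5 + 3) - 228) = (144 + 148)*(-2 - 228) = 292*(-230) = -67160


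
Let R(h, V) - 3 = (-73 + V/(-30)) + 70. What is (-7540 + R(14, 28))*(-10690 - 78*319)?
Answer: 4023691208/15 ≈ 2.6825e+8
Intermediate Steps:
R(h, V) = -V/30 (R(h, V) = 3 + ((-73 + V/(-30)) + 70) = 3 + ((-73 + V*(-1/30)) + 70) = 3 + ((-73 - V/30) + 70) = 3 + (-3 - V/30) = -V/30)
(-7540 + R(14, 28))*(-10690 - 78*319) = (-7540 - 1/30*28)*(-10690 - 78*319) = (-7540 - 14/15)*(-10690 - 24882) = -113114/15*(-35572) = 4023691208/15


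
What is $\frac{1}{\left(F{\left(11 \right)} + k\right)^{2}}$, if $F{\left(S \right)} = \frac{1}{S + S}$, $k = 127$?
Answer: $\frac{484}{7812025} \approx 6.1956 \cdot 10^{-5}$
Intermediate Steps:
$F{\left(S \right)} = \frac{1}{2 S}$
$\frac{1}{\left(F{\left(11 \right)} + k\right)^{2}} = \frac{1}{\left(\frac{1}{2 \cdot 11} + 127\right)^{2}} = \frac{1}{\left(\frac{1}{2} \cdot \frac{1}{11} + 127\right)^{2}} = \frac{1}{\left(\frac{1}{22} + 127\right)^{2}} = \frac{1}{\left(\frac{2795}{22}\right)^{2}} = \frac{1}{\frac{7812025}{484}} = \frac{484}{7812025}$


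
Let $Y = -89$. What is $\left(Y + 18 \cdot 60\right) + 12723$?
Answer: $13714$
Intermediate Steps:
$\left(Y + 18 \cdot 60\right) + 12723 = \left(-89 + 18 \cdot 60\right) + 12723 = \left(-89 + 1080\right) + 12723 = 991 + 12723 = 13714$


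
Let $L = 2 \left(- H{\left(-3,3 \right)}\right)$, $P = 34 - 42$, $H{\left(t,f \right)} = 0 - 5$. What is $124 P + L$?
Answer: $-982$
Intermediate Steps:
$H{\left(t,f \right)} = -5$
$P = -8$ ($P = 34 - 42 = -8$)
$L = 10$ ($L = 2 \left(\left(-1\right) \left(-5\right)\right) = 2 \cdot 5 = 10$)
$124 P + L = 124 \left(-8\right) + 10 = -992 + 10 = -982$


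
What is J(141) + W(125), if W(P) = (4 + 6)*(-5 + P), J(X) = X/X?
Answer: 1201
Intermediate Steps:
J(X) = 1
W(P) = -50 + 10*P (W(P) = 10*(-5 + P) = -50 + 10*P)
J(141) + W(125) = 1 + (-50 + 10*125) = 1 + (-50 + 1250) = 1 + 1200 = 1201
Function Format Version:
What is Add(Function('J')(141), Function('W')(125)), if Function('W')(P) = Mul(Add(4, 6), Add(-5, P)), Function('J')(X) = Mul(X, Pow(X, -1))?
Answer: 1201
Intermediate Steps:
Function('J')(X) = 1
Function('W')(P) = Add(-50, Mul(10, P)) (Function('W')(P) = Mul(10, Add(-5, P)) = Add(-50, Mul(10, P)))
Add(Function('J')(141), Function('W')(125)) = Add(1, Add(-50, Mul(10, 125))) = Add(1, Add(-50, 1250)) = Add(1, 1200) = 1201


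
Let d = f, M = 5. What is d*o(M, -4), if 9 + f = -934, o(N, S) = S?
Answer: 3772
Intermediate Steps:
f = -943 (f = -9 - 934 = -943)
d = -943
d*o(M, -4) = -943*(-4) = 3772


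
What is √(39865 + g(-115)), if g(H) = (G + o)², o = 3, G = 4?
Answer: √39914 ≈ 199.78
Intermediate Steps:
g(H) = 49 (g(H) = (4 + 3)² = 7² = 49)
√(39865 + g(-115)) = √(39865 + 49) = √39914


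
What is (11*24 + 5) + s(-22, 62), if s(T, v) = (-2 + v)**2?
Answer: 3869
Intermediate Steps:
(11*24 + 5) + s(-22, 62) = (11*24 + 5) + (-2 + 62)**2 = (264 + 5) + 60**2 = 269 + 3600 = 3869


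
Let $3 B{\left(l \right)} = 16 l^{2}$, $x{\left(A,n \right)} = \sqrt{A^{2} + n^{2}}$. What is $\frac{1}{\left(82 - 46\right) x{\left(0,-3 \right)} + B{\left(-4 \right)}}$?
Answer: $\frac{3}{580} \approx 0.0051724$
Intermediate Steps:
$B{\left(l \right)} = \frac{16 l^{2}}{3}$
$\frac{1}{\left(82 - 46\right) x{\left(0,-3 \right)} + B{\left(-4 \right)}} = \frac{1}{\left(82 - 46\right) \sqrt{0^{2} + \left(-3\right)^{2}} + \frac{16 \left(-4\right)^{2}}{3}} = \frac{1}{36 \sqrt{0 + 9} + \frac{16}{3} \cdot 16} = \frac{1}{36 \sqrt{9} + \frac{256}{3}} = \frac{1}{36 \cdot 3 + \frac{256}{3}} = \frac{1}{108 + \frac{256}{3}} = \frac{1}{\frac{580}{3}} = \frac{3}{580}$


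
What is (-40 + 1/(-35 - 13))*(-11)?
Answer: 21131/48 ≈ 440.23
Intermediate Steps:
(-40 + 1/(-35 - 13))*(-11) = (-40 + 1/(-48))*(-11) = (-40 - 1/48)*(-11) = -1921/48*(-11) = 21131/48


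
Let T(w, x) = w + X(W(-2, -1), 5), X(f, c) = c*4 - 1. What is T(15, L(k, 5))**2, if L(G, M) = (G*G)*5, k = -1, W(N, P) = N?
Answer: 1156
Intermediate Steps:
X(f, c) = -1 + 4*c (X(f, c) = 4*c - 1 = -1 + 4*c)
L(G, M) = 5*G**2 (L(G, M) = G**2*5 = 5*G**2)
T(w, x) = 19 + w (T(w, x) = w + (-1 + 4*5) = w + (-1 + 20) = w + 19 = 19 + w)
T(15, L(k, 5))**2 = (19 + 15)**2 = 34**2 = 1156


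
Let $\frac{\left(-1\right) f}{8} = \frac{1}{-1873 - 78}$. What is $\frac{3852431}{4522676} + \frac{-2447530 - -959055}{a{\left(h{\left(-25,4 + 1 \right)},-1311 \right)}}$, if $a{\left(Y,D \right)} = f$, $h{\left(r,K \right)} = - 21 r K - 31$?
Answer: $- \frac{3283479417396163}{9045352} \approx -3.63 \cdot 10^{8}$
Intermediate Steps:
$h{\left(r,K \right)} = -31 - 21 K r$ ($h{\left(r,K \right)} = - 21 K r - 31 = -31 - 21 K r$)
$f = \frac{8}{1951}$ ($f = - \frac{8}{-1873 - 78} = - \frac{8}{-1951} = \left(-8\right) \left(- \frac{1}{1951}\right) = \frac{8}{1951} \approx 0.0041005$)
$a{\left(Y,D \right)} = \frac{8}{1951}$
$\frac{3852431}{4522676} + \frac{-2447530 - -959055}{a{\left(h{\left(-25,4 + 1 \right)},-1311 \right)}} = \frac{3852431}{4522676} + \frac{-2447530 - -959055}{\frac{8}{1951}} = 3852431 \cdot \frac{1}{4522676} + \left(-2447530 + 959055\right) \frac{1951}{8} = \frac{3852431}{4522676} - \frac{2904014725}{8} = - \frac{3283479417396163}{9045352}$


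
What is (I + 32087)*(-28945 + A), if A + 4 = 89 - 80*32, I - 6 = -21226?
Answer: -341441140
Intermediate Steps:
I = -21220 (I = 6 - 21226 = -21220)
A = -2475 (A = -4 + (89 - 80*32) = -4 + (89 - 2560) = -4 - 2471 = -2475)
(I + 32087)*(-28945 + A) = (-21220 + 32087)*(-28945 - 2475) = 10867*(-31420) = -341441140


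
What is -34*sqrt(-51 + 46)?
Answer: -34*I*sqrt(5) ≈ -76.026*I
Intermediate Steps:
-34*sqrt(-51 + 46) = -34*I*sqrt(5)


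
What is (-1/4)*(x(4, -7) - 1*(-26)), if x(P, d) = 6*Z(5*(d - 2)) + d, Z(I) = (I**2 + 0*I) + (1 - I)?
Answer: -12445/4 ≈ -3111.3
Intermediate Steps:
Z(I) = 1 + I**2 - I (Z(I) = (I**2 + 0) + (1 - I) = I**2 + (1 - I) = 1 + I**2 - I)
x(P, d) = 66 - 29*d + 6*(-10 + 5*d)**2 (x(P, d) = 6*(1 + (5*(d - 2))**2 - 5*(d - 2)) + d = 6*(1 + (5*(-2 + d))**2 - 5*(-2 + d)) + d = 6*(1 + (-10 + 5*d)**2 - (-10 + 5*d)) + d = 6*(1 + (-10 + 5*d)**2 + (10 - 5*d)) + d = 6*(11 + (-10 + 5*d)**2 - 5*d) + d = (66 - 30*d + 6*(-10 + 5*d)**2) + d = 66 - 29*d + 6*(-10 + 5*d)**2)
(-1/4)*(x(4, -7) - 1*(-26)) = (-1/4)*((666 - 629*(-7) + 150*(-7)**2) - 1*(-26)) = (-1*1/4)*((666 + 4403 + 150*49) + 26) = -((666 + 4403 + 7350) + 26)/4 = -(12419 + 26)/4 = -1/4*12445 = -12445/4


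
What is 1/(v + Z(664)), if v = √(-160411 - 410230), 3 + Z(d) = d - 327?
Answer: 334/682197 - I*√570641/682197 ≈ 0.00048959 - 0.0011073*I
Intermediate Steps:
Z(d) = -330 + d (Z(d) = -3 + (d - 327) = -3 + (-327 + d) = -330 + d)
v = I*√570641 (v = √(-570641) = I*√570641 ≈ 755.41*I)
1/(v + Z(664)) = 1/(I*√570641 + (-330 + 664)) = 1/(I*√570641 + 334) = 1/(334 + I*√570641)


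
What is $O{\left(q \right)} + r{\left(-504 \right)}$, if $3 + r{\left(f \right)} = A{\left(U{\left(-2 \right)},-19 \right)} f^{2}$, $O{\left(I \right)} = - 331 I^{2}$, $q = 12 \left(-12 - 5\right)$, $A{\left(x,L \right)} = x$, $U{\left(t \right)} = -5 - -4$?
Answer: $-14028915$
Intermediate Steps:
$U{\left(t \right)} = -1$ ($U{\left(t \right)} = -5 + 4 = -1$)
$q = -204$ ($q = 12 \left(-17\right) = -204$)
$r{\left(f \right)} = -3 - f^{2}$
$O{\left(q \right)} + r{\left(-504 \right)} = - 331 \left(-204\right)^{2} - 254019 = \left(-331\right) 41616 - 254019 = -13774896 - 254019 = -14028915$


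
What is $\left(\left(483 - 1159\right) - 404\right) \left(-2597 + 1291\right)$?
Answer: $1410480$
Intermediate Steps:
$\left(\left(483 - 1159\right) - 404\right) \left(-2597 + 1291\right) = \left(\left(483 - 1159\right) - 404\right) \left(-1306\right) = \left(-676 - 404\right) \left(-1306\right) = \left(-1080\right) \left(-1306\right) = 1410480$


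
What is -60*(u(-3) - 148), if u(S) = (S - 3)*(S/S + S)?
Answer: 8160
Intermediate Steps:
u(S) = (1 + S)*(-3 + S) (u(S) = (-3 + S)*(1 + S) = (1 + S)*(-3 + S))
-60*(u(-3) - 148) = -60*((-3 + (-3)**2 - 2*(-3)) - 148) = -60*((-3 + 9 + 6) - 148) = -60*(12 - 148) = -60*(-136) = 8160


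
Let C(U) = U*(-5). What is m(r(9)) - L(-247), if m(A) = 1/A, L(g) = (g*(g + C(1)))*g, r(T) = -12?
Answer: 184491215/12 ≈ 1.5374e+7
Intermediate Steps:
C(U) = -5*U
L(g) = g²*(-5 + g) (L(g) = (g*(g - 5*1))*g = (g*(g - 5))*g = (g*(-5 + g))*g = g²*(-5 + g))
m(r(9)) - L(-247) = 1/(-12) - (-247)²*(-5 - 247) = -1/12 - 61009*(-252) = -1/12 - 1*(-15374268) = -1/12 + 15374268 = 184491215/12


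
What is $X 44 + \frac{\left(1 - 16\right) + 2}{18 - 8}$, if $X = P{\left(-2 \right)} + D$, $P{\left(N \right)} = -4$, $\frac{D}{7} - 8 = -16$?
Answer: $- \frac{26413}{10} \approx -2641.3$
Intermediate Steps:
$D = -56$ ($D = 56 + 7 \left(-16\right) = 56 - 112 = -56$)
$X = -60$ ($X = -4 - 56 = -60$)
$X 44 + \frac{\left(1 - 16\right) + 2}{18 - 8} = \left(-60\right) 44 + \frac{\left(1 - 16\right) + 2}{18 - 8} = -2640 + \frac{\left(1 - 16\right) + 2}{10} = -2640 + \left(-15 + 2\right) \frac{1}{10} = -2640 - \frac{13}{10} = - \frac{26413}{10}$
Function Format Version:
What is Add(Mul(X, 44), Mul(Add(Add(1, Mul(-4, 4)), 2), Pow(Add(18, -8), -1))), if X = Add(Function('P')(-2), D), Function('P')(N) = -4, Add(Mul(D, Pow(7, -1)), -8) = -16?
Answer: Rational(-26413, 10) ≈ -2641.3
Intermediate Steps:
D = -56 (D = Add(56, Mul(7, -16)) = Add(56, -112) = -56)
X = -60 (X = Add(-4, -56) = -60)
Add(Mul(X, 44), Mul(Add(Add(1, Mul(-4, 4)), 2), Pow(Add(18, -8), -1))) = Add(Mul(-60, 44), Mul(Add(Add(1, Mul(-4, 4)), 2), Pow(Add(18, -8), -1))) = Add(-2640, Mul(Add(Add(1, -16), 2), Pow(10, -1))) = Add(-2640, Mul(Add(-15, 2), Rational(1, 10))) = Add(-2640, Mul(-13, Rational(1, 10))) = Add(-2640, Rational(-13, 10)) = Rational(-26413, 10)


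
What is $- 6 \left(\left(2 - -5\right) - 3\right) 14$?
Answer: $-336$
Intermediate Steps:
$- 6 \left(\left(2 - -5\right) - 3\right) 14 = - 6 \left(\left(2 + 5\right) - 3\right) 14 = - 6 \left(7 - 3\right) 14 = \left(-6\right) 4 \cdot 14 = \left(-24\right) 14 = -336$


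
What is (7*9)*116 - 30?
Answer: 7278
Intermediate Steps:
(7*9)*116 - 30 = 63*116 - 30 = 7308 - 30 = 7278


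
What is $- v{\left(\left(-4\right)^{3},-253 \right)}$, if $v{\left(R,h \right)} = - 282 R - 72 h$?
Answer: $-36264$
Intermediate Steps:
$- v{\left(\left(-4\right)^{3},-253 \right)} = - (- 282 \left(-4\right)^{3} - -18216) = - (\left(-282\right) \left(-64\right) + 18216) = - (18048 + 18216) = \left(-1\right) 36264 = -36264$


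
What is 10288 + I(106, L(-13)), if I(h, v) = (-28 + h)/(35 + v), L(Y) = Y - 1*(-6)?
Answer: 144071/14 ≈ 10291.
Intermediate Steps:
L(Y) = 6 + Y (L(Y) = Y + 6 = 6 + Y)
I(h, v) = (-28 + h)/(35 + v)
10288 + I(106, L(-13)) = 10288 + (-28 + 106)/(35 + (6 - 13)) = 10288 + 78/(35 - 7) = 10288 + 78/28 = 10288 + (1/28)*78 = 10288 + 39/14 = 144071/14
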